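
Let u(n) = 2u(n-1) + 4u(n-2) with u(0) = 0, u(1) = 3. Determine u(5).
Computing the sequence terms:
0, 3, 6, 24, 72, 240

240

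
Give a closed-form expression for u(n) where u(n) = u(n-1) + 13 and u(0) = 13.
Recurrence: u(n) = u(n-1) + 13, initial: u(0) = 13.
Each step adds 13, so u(n) = u(0) + 13n = 13n + 13.

u(n) = 13n + 13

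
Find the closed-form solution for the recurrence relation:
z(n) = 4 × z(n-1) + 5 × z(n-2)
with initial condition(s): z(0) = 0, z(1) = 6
Recurrence: z(n) = 4 × z(n-1) + 5 × z(n-2), initial: z(0) = 0, z(1) = 6.
Characteristic equation: r² - 4r - 5 = 0, which factors as (r - 5)(r + 1) = 0, so r = 5, -1. General solution z(n) = A·5ⁿ + B·(-1)ⁿ. From z(0) = 0: A + B = 0. From z(1) = 6: 5A - 1B = 6. Solving gives A = 1, B = -1.

z(n) = 5ⁿ - (-1)ⁿ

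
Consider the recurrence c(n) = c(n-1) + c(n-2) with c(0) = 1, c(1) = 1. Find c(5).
Computing the sequence terms:
1, 1, 2, 3, 5, 8

8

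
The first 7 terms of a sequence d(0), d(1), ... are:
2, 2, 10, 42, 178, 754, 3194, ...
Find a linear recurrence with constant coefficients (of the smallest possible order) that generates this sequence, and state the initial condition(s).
Look for the lowest-order linear relation among consecutive terms.
Observation: d(n) - 4·d(n-1) - (1)·d(n-2) = 0 holds for the shown terms, and no order-1 relation d(n) = α·d(n-1) + β fits.
Check at n=3: 4·10 + (1)·2 = 42. ✓

d(n) = 4d(n-1) + d(n-2), d(0) = 2, d(1) = 2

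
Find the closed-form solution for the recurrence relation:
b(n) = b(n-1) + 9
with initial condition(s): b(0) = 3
Recurrence: b(n) = b(n-1) + 9, initial: b(0) = 3.
Each step adds 9, so b(n) = b(0) + 9n = 9n + 3.

b(n) = 9n + 3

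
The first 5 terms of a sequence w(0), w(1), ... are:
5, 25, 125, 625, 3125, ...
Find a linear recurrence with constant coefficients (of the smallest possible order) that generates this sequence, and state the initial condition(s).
Look for the lowest-order linear relation among consecutive terms.
Observation: each term is 5× the previous.
Check at n=2: 5·25 = 125. ✓

w(n) = 5 × w(n-1), w(0) = 5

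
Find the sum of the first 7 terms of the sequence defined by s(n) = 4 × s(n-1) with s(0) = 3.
Computing the sequence terms: 3, 12, 48, 192, 768, 3072, 12288
Adding these values together:

16383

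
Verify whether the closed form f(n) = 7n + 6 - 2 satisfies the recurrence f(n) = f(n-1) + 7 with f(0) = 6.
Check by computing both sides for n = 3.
From the recurrence with f(0) = 6:
  f(0) = 6, f(1) = 13, f(2) = 20, f(3) = 27
  so the recurrence gives f(3) = 27.
From the proposed closed form f(n) = 7n + 6 - 2:
  f(3) = 25.
The recurrence gives 27 but the closed form gives 25, so the closed form does not satisfy the recurrence.

No, the closed form is incorrect.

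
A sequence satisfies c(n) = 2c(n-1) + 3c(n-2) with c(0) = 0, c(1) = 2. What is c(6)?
Computing the sequence terms:
0, 2, 4, 14, 40, 122, 364

364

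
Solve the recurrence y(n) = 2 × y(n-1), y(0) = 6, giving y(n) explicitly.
Recurrence: y(n) = 2 × y(n-1), initial: y(0) = 6.
Each term is 2 times the previous, so this is geometric with ratio 2. After n steps: y(n) = y(0)·2ⁿ = 6·2ⁿ.

y(n) = 6·2ⁿ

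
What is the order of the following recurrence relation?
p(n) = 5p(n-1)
The order is the largest lag k for which p(n-k) appears. Here the deepest term is p(n-1), so the order is 1.

Order 1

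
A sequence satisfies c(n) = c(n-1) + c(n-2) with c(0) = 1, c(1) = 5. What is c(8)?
Computing the sequence terms:
1, 5, 6, 11, 17, 28, 45, 73, 118

118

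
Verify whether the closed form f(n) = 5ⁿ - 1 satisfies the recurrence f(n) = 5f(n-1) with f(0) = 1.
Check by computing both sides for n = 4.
From the recurrence with f(0) = 1:
  f(0) = 1, f(1) = 5, f(2) = 25, f(3) = 125, f(4) = 625
  so the recurrence gives f(4) = 625.
From the proposed closed form f(n) = 5ⁿ - 1:
  f(4) = 624.
The recurrence gives 625 but the closed form gives 624, so the closed form does not satisfy the recurrence.

No, the closed form is incorrect.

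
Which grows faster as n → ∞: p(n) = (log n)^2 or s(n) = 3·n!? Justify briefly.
Comparing growth rates:
Growth-rate hierarchy: log n ≺ any polynomial ≺ any exponential cⁿ (c>1) ≺ n! ≺ nⁿ.
factorial dominates polylogarithmic (log n)^2 asymptotically.

s(n) grows faster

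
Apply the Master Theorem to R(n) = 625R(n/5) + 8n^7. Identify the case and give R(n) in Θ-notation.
Master Theorem template: R(n) = a·R(n/b) + f(n).
Here: a=625, b=5, f(n)=8n^7
Compute log_b(a) = log_5(625) = 4.
f(n) = 8n^7 = Ω(n^(4+ε)) with ε = 3, and the regularity condition holds (a·f(n/b) = (a/b^7)·f(n) with a/b^7 = 5^-3 < 1). Case 3: R(n) = Θ(f(n)) = Θ(n^7).

Case 3: R(n) = Θ(n^7)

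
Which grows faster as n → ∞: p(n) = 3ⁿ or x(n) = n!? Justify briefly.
Comparing growth rates:
Growth-rate hierarchy: log n ≺ any polynomial ≺ any exponential cⁿ (c>1) ≺ n! ≺ nⁿ.
factorial dominates exponential base 3 asymptotically.

x(n) grows faster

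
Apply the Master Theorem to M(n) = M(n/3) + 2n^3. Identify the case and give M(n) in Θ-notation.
Master Theorem template: M(n) = a·M(n/b) + f(n).
Here: a=1, b=3, f(n)=2n^3
Compute log_b(a) = log_3(1) = 0.
f(n) = 2n^3 = Ω(n^(0+ε)) with ε = 3, and the regularity condition holds (a·f(n/b) = (a/b^3)·f(n) with a/b^3 = 3^-3 < 1). Case 3: M(n) = Θ(f(n)) = Θ(n^3).

Case 3: M(n) = Θ(n^3)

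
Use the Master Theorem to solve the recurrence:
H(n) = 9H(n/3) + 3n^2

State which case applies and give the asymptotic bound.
Master Theorem template: H(n) = a·H(n/b) + f(n).
Here: a=9, b=3, f(n)=3n^2
Compute log_b(a) = log_3(9) = 2.
f(n) = 3n^2 = Θ(n^2). Case 2: H(n) = Θ(n^2 log n).

Case 2: H(n) = Θ(n^2 log n)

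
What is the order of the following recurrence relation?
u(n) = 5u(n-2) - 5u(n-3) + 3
The order is the largest lag k for which u(n-k) appears. Here the deepest term is u(n-3) (the 3 term is non-homogeneous and does not affect the order), so the order is 3.

Order 3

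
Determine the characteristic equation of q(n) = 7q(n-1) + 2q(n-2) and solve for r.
Substitute q(n) = rⁿ and divide through by rⁿ⁻²: r² - 7r - 2 = 0
Discriminant: 7² + 4·2 = 57, not a perfect square, so by the quadratic formula r = (7 ± √57)/2.
General solution: q(n) = A·r₁ⁿ + B·r₂ⁿ where r₁,r₂ = (7 ± √57)/2

Characteristic: r² - 7r - 2 = 0, Roots: r = (7 ± √57)/2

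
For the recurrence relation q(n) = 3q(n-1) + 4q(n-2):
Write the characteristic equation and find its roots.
Substitute q(n) = rⁿ and divide through by rⁿ⁻²: r² - 3r - 4 = 0
Factor: (r + 1)(r - 4) = 0, so r = -1, 4.
General solution: q(n) = A·(-1)ⁿ + B·4ⁿ

Characteristic: r² - 3r - 4 = 0, Roots: r = -1, 4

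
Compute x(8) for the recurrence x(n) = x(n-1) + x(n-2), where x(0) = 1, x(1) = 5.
Computing the sequence terms:
1, 5, 6, 11, 17, 28, 45, 73, 118

118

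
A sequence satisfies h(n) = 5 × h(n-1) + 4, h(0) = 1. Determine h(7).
Computing step by step:
h(0) = 1
h(1) = 5 × 1 + 4 = 9
h(2) = 5 × 9 + 4 = 49
h(3) = 5 × 49 + 4 = 249
h(4) = 5 × 249 + 4 = 1249
h(5) = 5 × 1249 + 4 = 6249
h(6) = 5 × 6249 + 4 = 31249
h(7) = 5 × 31249 + 4 = 156249

156249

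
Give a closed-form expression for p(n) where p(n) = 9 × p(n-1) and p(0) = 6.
Recurrence: p(n) = 9 × p(n-1), initial: p(0) = 6.
Each term is 9 times the previous, so this is geometric with ratio 9. After n steps: p(n) = p(0)·9ⁿ = 6·9ⁿ.

p(n) = 6·9ⁿ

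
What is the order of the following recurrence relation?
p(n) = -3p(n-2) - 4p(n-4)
The order is the largest lag k for which p(n-k) appears. Here the deepest term is p(n-4), so the order is 4.

Order 4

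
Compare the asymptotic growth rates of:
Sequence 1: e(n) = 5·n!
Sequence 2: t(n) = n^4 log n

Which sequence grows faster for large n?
Comparing growth rates:
Growth-rate hierarchy: log n ≺ any polynomial ≺ any exponential cⁿ (c>1) ≺ n! ≺ nⁿ.
factorial dominates polynomial degree 4 (with log factor) asymptotically.

e(n) grows faster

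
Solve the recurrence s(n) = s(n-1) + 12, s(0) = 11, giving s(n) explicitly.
Recurrence: s(n) = s(n-1) + 12, initial: s(0) = 11.
Each step adds 12, so s(n) = s(0) + 12n = 12n + 11.

s(n) = 12n + 11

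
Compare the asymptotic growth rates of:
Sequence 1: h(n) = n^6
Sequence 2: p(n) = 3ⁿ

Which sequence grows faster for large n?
Comparing growth rates:
Growth-rate hierarchy: log n ≺ any polynomial ≺ any exponential cⁿ (c>1) ≺ n! ≺ nⁿ.
exponential base 3 dominates polynomial degree 6 asymptotically.

p(n) grows faster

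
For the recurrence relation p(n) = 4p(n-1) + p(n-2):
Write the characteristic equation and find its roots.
Substitute p(n) = rⁿ and divide through by rⁿ⁻²: r² - 4r - 1 = 0
Discriminant: 4² + 4·1 = 20, not a perfect square, so by the quadratic formula r = (4 ± √20)/2.
General solution: p(n) = A·r₁ⁿ + B·r₂ⁿ where r₁,r₂ = (4 ± √20)/2

Characteristic: r² - 4r - 1 = 0, Roots: r = (4 ± √20)/2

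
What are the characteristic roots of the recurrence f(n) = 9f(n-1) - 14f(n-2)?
Substitute f(n) = rⁿ and divide through by rⁿ⁻²: r² - 9r + 14 = 0
Factor: (r - 7)(r - 2) = 0, so r = 7, 2.
General solution: f(n) = A·7ⁿ + B·2ⁿ

Characteristic: r² - 9r + 14 = 0, Roots: r = 7, 2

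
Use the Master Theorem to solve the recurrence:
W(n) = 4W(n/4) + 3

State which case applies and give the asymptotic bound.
Master Theorem template: W(n) = a·W(n/b) + f(n).
Here: a=4, b=4, f(n)=3
Compute log_b(a) = log_4(4) = 1.
f(n) = 3 = O(n^(1-ε)) with ε = 1. Case 1: W(n) = Θ(n^log_b(a)) = Θ(n).

Case 1: W(n) = Θ(n)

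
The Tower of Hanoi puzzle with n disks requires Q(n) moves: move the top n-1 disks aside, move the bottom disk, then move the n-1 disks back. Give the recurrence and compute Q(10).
Moving n disks = move the top n-1 disks aside (Q(n-1) moves) + move the largest disk (1 move) + move the n-1 disks back on top (Q(n-1) moves), so Q(n) = 2Q(n-1) + 1, with Q(1) = 1 (a single disk takes one move).
First terms: 1, 3, 7, 15, 31, 63, … — each is one less than a power of 2. Indeed Q(n) + 1 = 2(Q(n-1) + 1) with Q(1) + 1 = 2, so Q(n) + 1 = 2ⁿ and Q(n) = 2ⁿ - 1.
Hence Q(10) = 2^10 - 1 = 1024 - 1 = 1023.

Q(n) = 2Q(n-1) + 1, Q(1) = 1; Q(10) = 1023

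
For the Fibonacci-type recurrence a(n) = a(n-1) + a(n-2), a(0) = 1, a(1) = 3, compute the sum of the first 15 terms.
Computing the sequence terms: 1, 3, 4, 7, 11, 18, 29, 47, 76, 123, 199, 322, 521, 843, 1364
Adding these values together:

3568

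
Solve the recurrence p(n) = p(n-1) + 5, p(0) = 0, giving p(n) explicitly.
Recurrence: p(n) = p(n-1) + 5, initial: p(0) = 0.
Each step adds 5, so p(n) = p(0) + 5n = 5n.

p(n) = 5n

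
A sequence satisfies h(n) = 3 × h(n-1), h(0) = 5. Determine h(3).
Computing step by step:
h(0) = 5
h(1) = 3 × 5 = 15
h(2) = 3 × 15 = 45
h(3) = 3 × 45 = 135

135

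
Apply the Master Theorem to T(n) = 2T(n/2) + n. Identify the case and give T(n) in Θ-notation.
Master Theorem template: T(n) = a·T(n/b) + f(n).
Here: a=2, b=2, f(n)=n
Compute log_b(a) = log_2(2) = 1.
f(n) = n = Θ(n). Case 2: T(n) = Θ(n log n).

Case 2: T(n) = Θ(n log n)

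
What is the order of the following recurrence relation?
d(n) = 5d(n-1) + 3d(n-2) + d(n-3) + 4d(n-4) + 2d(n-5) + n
The order is the largest lag k for which d(n-k) appears. Here the deepest term is d(n-5) (the n term is non-homogeneous and does not affect the order), so the order is 5.

Order 5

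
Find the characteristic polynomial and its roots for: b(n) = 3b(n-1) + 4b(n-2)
Substitute b(n) = rⁿ and divide through by rⁿ⁻²: r² - 3r - 4 = 0
Factor: (r + 1)(r - 4) = 0, so r = -1, 4.
General solution: b(n) = A·(-1)ⁿ + B·4ⁿ

Characteristic: r² - 3r - 4 = 0, Roots: r = -1, 4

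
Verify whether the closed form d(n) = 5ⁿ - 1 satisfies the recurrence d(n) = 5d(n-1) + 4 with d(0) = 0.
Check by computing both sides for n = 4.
From the recurrence with d(0) = 0:
  d(0) = 0, d(1) = 4, d(2) = 24, d(3) = 124, d(4) = 624
  so the recurrence gives d(4) = 624.
From the proposed closed form d(n) = 5ⁿ - 1:
  d(4) = 624.
Both sides give 624 at n = 4, and the initial condition(s) match, so the closed form is consistent.

Yes, the closed form is correct.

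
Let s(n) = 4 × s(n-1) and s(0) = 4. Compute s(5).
Computing step by step:
s(0) = 4
s(1) = 4 × 4 = 16
s(2) = 4 × 16 = 64
s(3) = 4 × 64 = 256
s(4) = 4 × 256 = 1024
s(5) = 4 × 1024 = 4096

4096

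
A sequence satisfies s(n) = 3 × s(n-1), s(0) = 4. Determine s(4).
Computing step by step:
s(0) = 4
s(1) = 3 × 4 = 12
s(2) = 3 × 12 = 36
s(3) = 3 × 36 = 108
s(4) = 3 × 108 = 324

324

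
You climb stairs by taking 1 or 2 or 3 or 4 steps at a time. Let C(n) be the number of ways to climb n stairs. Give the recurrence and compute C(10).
Condition on the size of the last step (1 to 4): before it there were n-1, …, n-4 stairs climbed, and these cases are disjoint, so C(n) = C(n-1) + C(n-2) + C(n-3) + C(n-4) (order-4 linear recurrence).
Initial conditions by direct count (compositions of i into parts ≤ 4): C(1) = 1; C(2) = 2; C(3) = 4; C(4) = 8.
Iterating the recurrence: C(5) = 15, C(6) = 29, C(7) = 56, C(8) = 108, C(9) = 208, C(10) = 401.

C(n) = C(n-1) + C(n-2) + C(n-3) + C(n-4), C(1) = 1, C(2) = 2, C(3) = 4, C(4) = 8; C(10) = 401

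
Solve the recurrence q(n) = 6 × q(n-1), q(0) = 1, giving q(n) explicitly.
Recurrence: q(n) = 6 × q(n-1), initial: q(0) = 1.
Each term is 6 times the previous, so this is geometric with ratio 6. After n steps: q(n) = q(0)·6ⁿ = 6ⁿ.

q(n) = 6ⁿ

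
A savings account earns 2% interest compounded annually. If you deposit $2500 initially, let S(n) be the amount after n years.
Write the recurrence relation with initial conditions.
Each year the balance grows by 2%, i.e. is multiplied by 1 + 2/100 = 1.02, so S(n) = 1.02 × S(n-1). The initial deposit gives S(0) = 2500.
Unrolling gives the closed form S(n) = 2500 × (1.02)ⁿ.

S(n) = 1.02 × S(n-1), S(0) = 2500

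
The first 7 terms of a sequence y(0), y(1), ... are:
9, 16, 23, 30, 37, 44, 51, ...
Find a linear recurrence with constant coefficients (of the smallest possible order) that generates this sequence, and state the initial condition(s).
Look for the lowest-order linear relation among consecutive terms.
Observation: consecutive differences are constant (= 7).
Check at n=2: 1·16 + 7 = 23. ✓

y(n) = y(n-1) + 7, y(0) = 9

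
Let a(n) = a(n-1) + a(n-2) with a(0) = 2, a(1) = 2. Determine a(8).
Computing the sequence terms:
2, 2, 4, 6, 10, 16, 26, 42, 68

68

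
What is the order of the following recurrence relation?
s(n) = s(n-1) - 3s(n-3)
The order is the largest lag k for which s(n-k) appears. Here the deepest term is s(n-3), so the order is 3.

Order 3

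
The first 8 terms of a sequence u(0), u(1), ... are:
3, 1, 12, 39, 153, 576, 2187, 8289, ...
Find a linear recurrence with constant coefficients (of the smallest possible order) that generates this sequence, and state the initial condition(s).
Look for the lowest-order linear relation among consecutive terms.
Observation: u(n) - 3·u(n-1) - (3)·u(n-2) = 0 holds for the shown terms, and no order-1 relation u(n) = α·u(n-1) + β fits.
Check at n=3: 3·12 + (3)·1 = 39. ✓

u(n) = 3u(n-1) + 3u(n-2), u(0) = 3, u(1) = 1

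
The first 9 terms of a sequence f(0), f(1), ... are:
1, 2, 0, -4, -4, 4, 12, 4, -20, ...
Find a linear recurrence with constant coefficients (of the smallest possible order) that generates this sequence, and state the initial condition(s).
Look for the lowest-order linear relation among consecutive terms.
Observation: f(n) - 1·f(n-1) - (-2)·f(n-2) = 0 holds for the shown terms, and no order-1 relation f(n) = α·f(n-1) + β fits.
Check at n=3: 1·0 + (-2)·2 = -4. ✓

f(n) = f(n-1) - 2f(n-2), f(0) = 1, f(1) = 2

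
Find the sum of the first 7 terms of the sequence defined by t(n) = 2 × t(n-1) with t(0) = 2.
Computing the sequence terms: 2, 4, 8, 16, 32, 64, 128
Adding these values together:

254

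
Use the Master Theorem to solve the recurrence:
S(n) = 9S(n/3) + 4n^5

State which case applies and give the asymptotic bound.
Master Theorem template: S(n) = a·S(n/b) + f(n).
Here: a=9, b=3, f(n)=4n^5
Compute log_b(a) = log_3(9) = 2.
f(n) = 4n^5 = Ω(n^(2+ε)) with ε = 3, and the regularity condition holds (a·f(n/b) = (a/b^5)·f(n) with a/b^5 = 3^-3 < 1). Case 3: S(n) = Θ(f(n)) = Θ(n^5).

Case 3: S(n) = Θ(n^5)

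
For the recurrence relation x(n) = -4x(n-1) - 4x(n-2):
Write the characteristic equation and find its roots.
Substitute x(n) = rⁿ and divide through by rⁿ⁻²: r² + 4r + 4 = 0
Factor: (r + 2)² = 0, so r = -2 (double root).
General solution: x(n) = (A + Bn)·(-2)ⁿ

Characteristic: r² + 4r + 4 = 0, Roots: r = -2 (double root)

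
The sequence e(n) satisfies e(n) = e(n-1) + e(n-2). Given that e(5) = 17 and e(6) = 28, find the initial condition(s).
Work backwards using e(k) = e(k+2) - e(k+1):
e(4) = e(6) - e(5) = 28 - 17 = 11
e(3) = e(5) - e(4) = 17 - 11 = 6
e(2) = e(4) - e(3) = 11 - 6 = 5
e(1) = e(3) - e(2) = 6 - 5 = 1
e(0) = e(2) - e(1) = 5 - 1 = 4

e(0) = 4, e(1) = 1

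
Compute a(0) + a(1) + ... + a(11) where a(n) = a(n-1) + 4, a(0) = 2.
Computing the sequence terms: 2, 6, 10, 14, 18, 22, 26, 30, 34, 38, 42, 46
Adding these values together:

288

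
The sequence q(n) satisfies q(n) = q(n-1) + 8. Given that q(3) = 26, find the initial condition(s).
q(3) = q(0) + 3·8, so q(0) = 26 - 24 = 2.

q(0) = 2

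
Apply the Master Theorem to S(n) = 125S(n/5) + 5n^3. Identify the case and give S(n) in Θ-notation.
Master Theorem template: S(n) = a·S(n/b) + f(n).
Here: a=125, b=5, f(n)=5n^3
Compute log_b(a) = log_5(125) = 3.
f(n) = 5n^3 = Θ(n^3). Case 2: S(n) = Θ(n^3 log n).

Case 2: S(n) = Θ(n^3 log n)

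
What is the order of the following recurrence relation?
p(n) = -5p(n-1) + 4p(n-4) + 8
The order is the largest lag k for which p(n-k) appears. Here the deepest term is p(n-4) (the 8 term is non-homogeneous and does not affect the order), so the order is 4.

Order 4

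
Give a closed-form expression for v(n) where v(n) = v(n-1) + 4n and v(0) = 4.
Recurrence: v(n) = v(n-1) + 4n, initial: v(0) = 4.
Telescoping: v(n) = v(0) + 4·Σᵢ₌₁ⁿ i = 4 + 4·n(n+1)/2.

v(n) = 4·n(n+1)/2 + 4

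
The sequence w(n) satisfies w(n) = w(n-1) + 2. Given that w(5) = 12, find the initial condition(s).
w(5) = w(0) + 5·2, so w(0) = 12 - 10 = 2.

w(0) = 2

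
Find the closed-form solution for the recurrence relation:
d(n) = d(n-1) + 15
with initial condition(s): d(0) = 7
Recurrence: d(n) = d(n-1) + 15, initial: d(0) = 7.
Each step adds 15, so d(n) = d(0) + 15n = 15n + 7.

d(n) = 15n + 7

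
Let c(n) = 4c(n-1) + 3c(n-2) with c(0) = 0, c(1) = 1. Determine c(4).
Computing the sequence terms:
0, 1, 4, 19, 88

88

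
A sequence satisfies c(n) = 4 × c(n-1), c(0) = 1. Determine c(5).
Computing step by step:
c(0) = 1
c(1) = 4 × 1 = 4
c(2) = 4 × 4 = 16
c(3) = 4 × 16 = 64
c(4) = 4 × 64 = 256
c(5) = 4 × 256 = 1024

1024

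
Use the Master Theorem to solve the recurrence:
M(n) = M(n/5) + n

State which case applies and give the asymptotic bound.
Master Theorem template: M(n) = a·M(n/b) + f(n).
Here: a=1, b=5, f(n)=n
Compute log_b(a) = log_5(1) = 0.
f(n) = n = Ω(n^(0+ε)) with ε = 1, and the regularity condition holds (a·f(n/b) = (a/b^1)·f(n) with a/b^1 = 5^-1 < 1). Case 3: M(n) = Θ(f(n)) = Θ(n).

Case 3: M(n) = Θ(n)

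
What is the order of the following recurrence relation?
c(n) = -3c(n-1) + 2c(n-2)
The order is the largest lag k for which c(n-k) appears. Here the deepest term is c(n-2), so the order is 2.

Order 2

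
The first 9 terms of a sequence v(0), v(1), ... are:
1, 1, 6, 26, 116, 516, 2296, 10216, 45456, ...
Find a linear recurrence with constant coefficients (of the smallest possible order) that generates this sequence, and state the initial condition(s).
Look for the lowest-order linear relation among consecutive terms.
Observation: v(n) - 4·v(n-1) - (2)·v(n-2) = 0 holds for the shown terms, and no order-1 relation v(n) = α·v(n-1) + β fits.
Check at n=3: 4·6 + (2)·1 = 26. ✓

v(n) = 4v(n-1) + 2v(n-2), v(0) = 1, v(1) = 1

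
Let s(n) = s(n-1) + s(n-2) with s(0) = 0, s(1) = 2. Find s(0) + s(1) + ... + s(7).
Computing the sequence terms: 0, 2, 2, 4, 6, 10, 16, 26
Adding these values together:

66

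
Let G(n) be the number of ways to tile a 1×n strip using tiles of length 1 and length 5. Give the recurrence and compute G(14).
Condition on the last tile: it has length 1 (leaving a 1×(n-1) strip) or length 5 (leaving a 1×(n-5) strip), so G(n) = G(n-1) + G(n-5) (order-5 linear recurrence).
For 0 ≤ i < 5 only unit tiles fit, so G(i) = 1.
Iterating the recurrence: G(5) = 2, G(6) = 3, G(7) = 4, G(8) = 5, G(9) = 6, G(10) = 8, G(11) = 11, G(12) = 15, G(13) = 20, G(14) = 26.

G(n) = G(n-1) + G(n-5), with G(i) = 1 for 0 ≤ i < 5; G(14) = 26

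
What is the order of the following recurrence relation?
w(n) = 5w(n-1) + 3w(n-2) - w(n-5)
The order is the largest lag k for which w(n-k) appears. Here the deepest term is w(n-5), so the order is 5.

Order 5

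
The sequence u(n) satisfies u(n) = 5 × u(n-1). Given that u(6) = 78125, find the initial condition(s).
In general u(n) = 5ⁿ · u(0). At n = 6: u(0) = u(6) / 5^6 = 78125 / 15625 = 5.

u(0) = 5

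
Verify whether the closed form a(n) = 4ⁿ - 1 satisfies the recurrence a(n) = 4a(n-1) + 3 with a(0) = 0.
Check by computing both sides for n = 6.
From the recurrence with a(0) = 0:
  a(0) = 0, a(1) = 3, a(2) = 15, a(3) = 63, a(4) = 255, a(5) = 1023, a(6) = 4095
  so the recurrence gives a(6) = 4095.
From the proposed closed form a(n) = 4ⁿ - 1:
  a(6) = 4095.
Both sides give 4095 at n = 6, and the initial condition(s) match, so the closed form is consistent.

Yes, the closed form is correct.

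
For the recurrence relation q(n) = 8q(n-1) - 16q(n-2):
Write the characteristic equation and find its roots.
Substitute q(n) = rⁿ and divide through by rⁿ⁻²: r² - 8r + 16 = 0
Factor: (r - 4)² = 0, so r = 4 (double root).
General solution: q(n) = (A + Bn)·4ⁿ

Characteristic: r² - 8r + 16 = 0, Roots: r = 4 (double root)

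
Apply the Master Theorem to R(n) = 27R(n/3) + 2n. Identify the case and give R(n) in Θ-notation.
Master Theorem template: R(n) = a·R(n/b) + f(n).
Here: a=27, b=3, f(n)=2n
Compute log_b(a) = log_3(27) = 3.
f(n) = 2n = O(n^(3-ε)) with ε = 2. Case 1: R(n) = Θ(n^log_b(a)) = Θ(n^3).

Case 1: R(n) = Θ(n^3)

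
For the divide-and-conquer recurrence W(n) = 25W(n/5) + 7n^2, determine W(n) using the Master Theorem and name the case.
Master Theorem template: W(n) = a·W(n/b) + f(n).
Here: a=25, b=5, f(n)=7n^2
Compute log_b(a) = log_5(25) = 2.
f(n) = 7n^2 = Θ(n^2). Case 2: W(n) = Θ(n^2 log n).

Case 2: W(n) = Θ(n^2 log n)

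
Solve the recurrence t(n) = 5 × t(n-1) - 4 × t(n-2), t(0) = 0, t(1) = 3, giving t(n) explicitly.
Recurrence: t(n) = 5 × t(n-1) - 4 × t(n-2), initial: t(0) = 0, t(1) = 3.
Characteristic equation: r² - 5r + 4 = 0, which factors as (r - 4)(r - 1) = 0, so r = 4, 1. General solution t(n) = A·4ⁿ + B·1ⁿ. From t(0) = 0: A + B = 0. From t(1) = 3: 4A + 1B = 3. Solving gives A = 1, B = -1.

t(n) = 4ⁿ - 1ⁿ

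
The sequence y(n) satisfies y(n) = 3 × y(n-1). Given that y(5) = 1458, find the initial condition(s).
In general y(n) = 3ⁿ · y(0). At n = 5: y(0) = y(5) / 3^5 = 1458 / 243 = 6.

y(0) = 6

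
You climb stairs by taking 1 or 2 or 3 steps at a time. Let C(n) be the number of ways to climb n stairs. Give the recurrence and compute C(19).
Condition on the size of the last step (1 to 3): before it there were n-1, …, n-3 stairs climbed, and these cases are disjoint, so C(n) = C(n-1) + C(n-2) + C(n-3) (order-3 linear recurrence).
Initial conditions by direct count (compositions of i into parts ≤ 3): C(1) = 1; C(2) = 2; C(3) = 4.
Iterating the recurrence: C(4) = 7, C(5) = 13, C(6) = 24, C(7) = 44, C(8) = 81, C(9) = 149, C(10) = 274, C(11) = 504, C(12) = 927, C(13) = 1705, C(14) = 3136, C(15) = 5768, C(16) = 10609, C(17) = 19513, C(18) = 35890, C(19) = 66012.

C(n) = C(n-1) + C(n-2) + C(n-3), C(1) = 1, C(2) = 2, C(3) = 4; C(19) = 66012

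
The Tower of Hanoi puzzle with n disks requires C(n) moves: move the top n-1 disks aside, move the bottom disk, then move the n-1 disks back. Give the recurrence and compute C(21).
Moving n disks = move the top n-1 disks aside (C(n-1) moves) + move the largest disk (1 move) + move the n-1 disks back on top (C(n-1) moves), so C(n) = 2C(n-1) + 1, with C(1) = 1 (a single disk takes one move).
First terms: 1, 3, 7, 15, 31, 63, … — each is one less than a power of 2. Indeed C(n) + 1 = 2(C(n-1) + 1) with C(1) + 1 = 2, so C(n) + 1 = 2ⁿ and C(n) = 2ⁿ - 1.
Hence C(21) = 2^21 - 1 = 2097152 - 1 = 2097151.

C(n) = 2C(n-1) + 1, C(1) = 1; C(21) = 2097151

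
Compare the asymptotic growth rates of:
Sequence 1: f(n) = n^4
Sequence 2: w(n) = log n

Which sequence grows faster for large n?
Comparing growth rates:
Growth-rate hierarchy: log n ≺ any polynomial ≺ any exponential cⁿ (c>1) ≺ n! ≺ nⁿ.
polynomial degree 4 dominates logarithmic asymptotically.

f(n) grows faster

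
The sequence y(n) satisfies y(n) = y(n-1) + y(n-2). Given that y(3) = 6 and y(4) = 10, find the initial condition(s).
Work backwards using y(k) = y(k+2) - y(k+1):
y(2) = y(4) - y(3) = 10 - 6 = 4
y(1) = y(3) - y(2) = 6 - 4 = 2
y(0) = y(2) - y(1) = 4 - 2 = 2

y(0) = 2, y(1) = 2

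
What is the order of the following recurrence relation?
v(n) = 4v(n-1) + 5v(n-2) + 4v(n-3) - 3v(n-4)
The order is the largest lag k for which v(n-k) appears. Here the deepest term is v(n-4), so the order is 4.

Order 4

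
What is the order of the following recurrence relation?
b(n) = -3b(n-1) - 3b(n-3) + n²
The order is the largest lag k for which b(n-k) appears. Here the deepest term is b(n-3) (the n² term is non-homogeneous and does not affect the order), so the order is 3.

Order 3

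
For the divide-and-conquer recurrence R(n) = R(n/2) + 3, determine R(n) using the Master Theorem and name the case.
Master Theorem template: R(n) = a·R(n/b) + f(n).
Here: a=1, b=2, f(n)=3
Compute log_b(a) = log_2(1) = 0.
f(n) = 3 = Θ(1). Case 2: R(n) = Θ(log n).

Case 2: R(n) = Θ(log n)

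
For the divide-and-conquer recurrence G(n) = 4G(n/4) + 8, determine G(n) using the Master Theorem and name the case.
Master Theorem template: G(n) = a·G(n/b) + f(n).
Here: a=4, b=4, f(n)=8
Compute log_b(a) = log_4(4) = 1.
f(n) = 8 = O(n^(1-ε)) with ε = 1. Case 1: G(n) = Θ(n^log_b(a)) = Θ(n).

Case 1: G(n) = Θ(n)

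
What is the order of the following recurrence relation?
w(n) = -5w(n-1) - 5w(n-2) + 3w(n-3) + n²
The order is the largest lag k for which w(n-k) appears. Here the deepest term is w(n-3) (the n² term is non-homogeneous and does not affect the order), so the order is 3.

Order 3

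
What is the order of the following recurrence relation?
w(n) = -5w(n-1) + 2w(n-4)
The order is the largest lag k for which w(n-k) appears. Here the deepest term is w(n-4), so the order is 4.

Order 4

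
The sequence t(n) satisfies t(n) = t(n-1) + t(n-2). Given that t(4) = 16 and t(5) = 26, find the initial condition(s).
Work backwards using t(k) = t(k+2) - t(k+1):
t(3) = t(5) - t(4) = 26 - 16 = 10
t(2) = t(4) - t(3) = 16 - 10 = 6
t(1) = t(3) - t(2) = 10 - 6 = 4
t(0) = t(2) - t(1) = 6 - 4 = 2

t(0) = 2, t(1) = 4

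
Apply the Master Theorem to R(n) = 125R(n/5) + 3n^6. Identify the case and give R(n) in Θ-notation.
Master Theorem template: R(n) = a·R(n/b) + f(n).
Here: a=125, b=5, f(n)=3n^6
Compute log_b(a) = log_5(125) = 3.
f(n) = 3n^6 = Ω(n^(3+ε)) with ε = 3, and the regularity condition holds (a·f(n/b) = (a/b^6)·f(n) with a/b^6 = 5^-3 < 1). Case 3: R(n) = Θ(f(n)) = Θ(n^6).

Case 3: R(n) = Θ(n^6)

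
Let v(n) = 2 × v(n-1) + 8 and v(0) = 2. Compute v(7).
Computing step by step:
v(0) = 2
v(1) = 2 × 2 + 8 = 12
v(2) = 2 × 12 + 8 = 32
v(3) = 2 × 32 + 8 = 72
v(4) = 2 × 72 + 8 = 152
v(5) = 2 × 152 + 8 = 312
v(6) = 2 × 312 + 8 = 632
v(7) = 2 × 632 + 8 = 1272

1272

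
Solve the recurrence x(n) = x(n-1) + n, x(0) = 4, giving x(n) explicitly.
Recurrence: x(n) = x(n-1) + n, initial: x(0) = 4.
Telescoping: x(n) = x(0) + Σᵢ₌₁ⁿ i = 4 + n(n+1)/2.

x(n) = n(n+1)/2 + 4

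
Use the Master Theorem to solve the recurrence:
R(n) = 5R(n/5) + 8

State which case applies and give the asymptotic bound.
Master Theorem template: R(n) = a·R(n/b) + f(n).
Here: a=5, b=5, f(n)=8
Compute log_b(a) = log_5(5) = 1.
f(n) = 8 = O(n^(1-ε)) with ε = 1. Case 1: R(n) = Θ(n^log_b(a)) = Θ(n).

Case 1: R(n) = Θ(n)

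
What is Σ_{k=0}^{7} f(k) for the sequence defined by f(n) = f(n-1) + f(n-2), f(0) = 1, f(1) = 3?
Computing the sequence terms: 1, 3, 4, 7, 11, 18, 29, 47
Adding these values together:

120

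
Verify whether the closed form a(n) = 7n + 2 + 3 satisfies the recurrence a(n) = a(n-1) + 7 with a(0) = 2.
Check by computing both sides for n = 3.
From the recurrence with a(0) = 2:
  a(0) = 2, a(1) = 9, a(2) = 16, a(3) = 23
  so the recurrence gives a(3) = 23.
From the proposed closed form a(n) = 7n + 2 + 3:
  a(3) = 26.
The recurrence gives 23 but the closed form gives 26, so the closed form does not satisfy the recurrence.

No, the closed form is incorrect.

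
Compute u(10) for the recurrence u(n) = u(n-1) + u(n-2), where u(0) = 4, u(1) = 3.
Computing the sequence terms:
4, 3, 7, 10, 17, 27, 44, 71, 115, 186, 301

301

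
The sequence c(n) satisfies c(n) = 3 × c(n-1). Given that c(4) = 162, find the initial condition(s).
In general c(n) = 3ⁿ · c(0). At n = 4: c(0) = c(4) / 3^4 = 162 / 81 = 2.

c(0) = 2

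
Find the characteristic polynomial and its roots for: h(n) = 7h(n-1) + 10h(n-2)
Substitute h(n) = rⁿ and divide through by rⁿ⁻²: r² - 7r - 10 = 0
Discriminant: 7² + 4·10 = 89, not a perfect square, so by the quadratic formula r = (7 ± √89)/2.
General solution: h(n) = A·r₁ⁿ + B·r₂ⁿ where r₁,r₂ = (7 ± √89)/2

Characteristic: r² - 7r - 10 = 0, Roots: r = (7 ± √89)/2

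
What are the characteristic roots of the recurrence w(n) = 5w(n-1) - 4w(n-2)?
Substitute w(n) = rⁿ and divide through by rⁿ⁻²: r² - 5r + 4 = 0
Factor: (r - 4)(r - 1) = 0, so r = 4, 1.
General solution: w(n) = A·4ⁿ + B·1ⁿ

Characteristic: r² - 5r + 4 = 0, Roots: r = 4, 1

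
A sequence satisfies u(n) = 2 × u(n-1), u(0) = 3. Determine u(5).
Computing step by step:
u(0) = 3
u(1) = 2 × 3 = 6
u(2) = 2 × 6 = 12
u(3) = 2 × 12 = 24
u(4) = 2 × 24 = 48
u(5) = 2 × 48 = 96

96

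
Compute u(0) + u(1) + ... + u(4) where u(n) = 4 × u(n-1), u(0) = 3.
Computing the sequence terms: 3, 12, 48, 192, 768
Adding these values together:

1023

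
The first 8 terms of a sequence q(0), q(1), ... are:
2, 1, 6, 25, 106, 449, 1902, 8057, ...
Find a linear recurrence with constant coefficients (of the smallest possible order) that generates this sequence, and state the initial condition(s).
Look for the lowest-order linear relation among consecutive terms.
Observation: q(n) - 4·q(n-1) - (1)·q(n-2) = 0 holds for the shown terms, and no order-1 relation q(n) = α·q(n-1) + β fits.
Check at n=3: 4·6 + (1)·1 = 25. ✓

q(n) = 4q(n-1) + q(n-2), q(0) = 2, q(1) = 1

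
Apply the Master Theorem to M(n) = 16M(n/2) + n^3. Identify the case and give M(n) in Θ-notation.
Master Theorem template: M(n) = a·M(n/b) + f(n).
Here: a=16, b=2, f(n)=n^3
Compute log_b(a) = log_2(16) = 4.
f(n) = n^3 = O(n^(4-ε)) with ε = 1. Case 1: M(n) = Θ(n^log_b(a)) = Θ(n^4).

Case 1: M(n) = Θ(n^4)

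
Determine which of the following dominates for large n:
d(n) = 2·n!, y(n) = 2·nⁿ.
Comparing growth rates:
Growth-rate hierarchy: log n ≺ any polynomial ≺ any exponential cⁿ (c>1) ≺ n! ≺ nⁿ.
super-exponential nⁿ dominates factorial asymptotically.

y(n) grows faster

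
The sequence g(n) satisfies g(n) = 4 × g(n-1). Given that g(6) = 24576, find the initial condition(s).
In general g(n) = 4ⁿ · g(0). At n = 6: g(0) = g(6) / 4^6 = 24576 / 4096 = 6.

g(0) = 6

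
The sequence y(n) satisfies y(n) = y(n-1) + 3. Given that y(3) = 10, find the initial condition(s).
y(3) = y(0) + 3·3, so y(0) = 10 - 9 = 1.

y(0) = 1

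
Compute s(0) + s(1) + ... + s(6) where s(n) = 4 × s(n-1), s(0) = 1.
Computing the sequence terms: 1, 4, 16, 64, 256, 1024, 4096
Adding these values together:

5461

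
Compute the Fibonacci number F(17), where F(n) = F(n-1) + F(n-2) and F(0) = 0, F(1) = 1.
Computing the sequence terms:
0, 1, 1, 2, 3, 5, 8, 13, 21, 34, 55, 89, 144, 233, 377, 610, 987, 1597

1597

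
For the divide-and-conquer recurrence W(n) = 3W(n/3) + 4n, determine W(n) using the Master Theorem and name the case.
Master Theorem template: W(n) = a·W(n/b) + f(n).
Here: a=3, b=3, f(n)=4n
Compute log_b(a) = log_3(3) = 1.
f(n) = 4n = Θ(n). Case 2: W(n) = Θ(n log n).

Case 2: W(n) = Θ(n log n)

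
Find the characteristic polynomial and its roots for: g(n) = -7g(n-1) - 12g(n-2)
Substitute g(n) = rⁿ and divide through by rⁿ⁻²: r² + 7r + 12 = 0
Factor: (r + 3)(r + 4) = 0, so r = -3, -4.
General solution: g(n) = A·(-3)ⁿ + B·(-4)ⁿ

Characteristic: r² + 7r + 12 = 0, Roots: r = -3, -4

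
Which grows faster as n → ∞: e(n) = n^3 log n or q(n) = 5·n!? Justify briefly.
Comparing growth rates:
Growth-rate hierarchy: log n ≺ any polynomial ≺ any exponential cⁿ (c>1) ≺ n! ≺ nⁿ.
factorial dominates polynomial degree 3 (with log factor) asymptotically.

q(n) grows faster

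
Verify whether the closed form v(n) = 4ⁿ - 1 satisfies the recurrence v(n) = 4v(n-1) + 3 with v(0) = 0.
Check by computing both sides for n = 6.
From the recurrence with v(0) = 0:
  v(0) = 0, v(1) = 3, v(2) = 15, v(3) = 63, v(4) = 255, v(5) = 1023, v(6) = 4095
  so the recurrence gives v(6) = 4095.
From the proposed closed form v(n) = 4ⁿ - 1:
  v(6) = 4095.
Both sides give 4095 at n = 6, and the initial condition(s) match, so the closed form is consistent.

Yes, the closed form is correct.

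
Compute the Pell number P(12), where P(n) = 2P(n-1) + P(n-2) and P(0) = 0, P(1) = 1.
Computing the sequence terms:
0, 1, 2, 5, 12, 29, 70, 169, 408, 985, 2378, 5741, 13860

13860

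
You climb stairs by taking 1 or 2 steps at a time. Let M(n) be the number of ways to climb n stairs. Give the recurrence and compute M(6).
Condition on the size of the last step (1 to 2): before it there were n-1, …, n-2 stairs climbed, and these cases are disjoint, so M(n) = M(n-1) + M(n-2) (Fibonacci-type sequence).
Initial conditions by direct count (compositions of i into parts ≤ 2): M(1) = 1; M(2) = 2.
Iterating the recurrence: M(3) = 3, M(4) = 5, M(5) = 8, M(6) = 13.

M(n) = M(n-1) + M(n-2), M(1) = 1, M(2) = 2; M(6) = 13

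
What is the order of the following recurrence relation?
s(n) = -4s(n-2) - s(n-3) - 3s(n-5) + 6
The order is the largest lag k for which s(n-k) appears. Here the deepest term is s(n-5) (the 6 term is non-homogeneous and does not affect the order), so the order is 5.

Order 5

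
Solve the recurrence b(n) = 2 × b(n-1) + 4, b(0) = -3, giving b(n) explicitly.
Recurrence: b(n) = 2 × b(n-1) + 4, initial: b(0) = -3.
Try b(n) = A·2ⁿ + C. Substituting: A·2ⁿ + C = 2(A·2ⁿ⁻¹ + C) + 4 = A·2ⁿ + 2C + 4, so C = 2C + 4, giving C = -4. Then b(0) = A - 4 = -3 gives A = 1.

b(n) = 2ⁿ - 4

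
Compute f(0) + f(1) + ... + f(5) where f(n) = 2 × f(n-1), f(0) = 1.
Computing the sequence terms: 1, 2, 4, 8, 16, 32
Adding these values together:

63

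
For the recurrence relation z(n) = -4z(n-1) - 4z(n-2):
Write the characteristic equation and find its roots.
Substitute z(n) = rⁿ and divide through by rⁿ⁻²: r² + 4r + 4 = 0
Factor: (r + 2)² = 0, so r = -2 (double root).
General solution: z(n) = (A + Bn)·(-2)ⁿ

Characteristic: r² + 4r + 4 = 0, Roots: r = -2 (double root)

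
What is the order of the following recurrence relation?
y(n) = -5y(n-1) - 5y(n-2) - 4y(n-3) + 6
The order is the largest lag k for which y(n-k) appears. Here the deepest term is y(n-3) (the 6 term is non-homogeneous and does not affect the order), so the order is 3.

Order 3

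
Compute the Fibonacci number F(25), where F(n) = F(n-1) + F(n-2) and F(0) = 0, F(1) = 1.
Computing the sequence terms:
0, 1, 1, 2, 3, 5, 8, 13, 21, 34, 55, 89, 144, 233, 377, 610, 987, 1597, 2584, 4181, 6765, 10946, 17711, 28657, 46368, 75025

75025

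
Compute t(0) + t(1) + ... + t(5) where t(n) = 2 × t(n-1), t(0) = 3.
Computing the sequence terms: 3, 6, 12, 24, 48, 96
Adding these values together:

189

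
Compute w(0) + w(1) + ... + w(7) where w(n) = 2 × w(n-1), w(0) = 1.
Computing the sequence terms: 1, 2, 4, 8, 16, 32, 64, 128
Adding these values together:

255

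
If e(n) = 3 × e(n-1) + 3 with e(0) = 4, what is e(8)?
Computing step by step:
e(0) = 4
e(1) = 3 × 4 + 3 = 15
e(2) = 3 × 15 + 3 = 48
e(3) = 3 × 48 + 3 = 147
e(4) = 3 × 147 + 3 = 444
e(5) = 3 × 444 + 3 = 1335
e(6) = 3 × 1335 + 3 = 4008
e(7) = 3 × 4008 + 3 = 12027
e(8) = 3 × 12027 + 3 = 36084

36084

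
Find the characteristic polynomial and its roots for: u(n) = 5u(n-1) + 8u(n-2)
Substitute u(n) = rⁿ and divide through by rⁿ⁻²: r² - 5r - 8 = 0
Discriminant: 5² + 4·8 = 57, not a perfect square, so by the quadratic formula r = (5 ± √57)/2.
General solution: u(n) = A·r₁ⁿ + B·r₂ⁿ where r₁,r₂ = (5 ± √57)/2

Characteristic: r² - 5r - 8 = 0, Roots: r = (5 ± √57)/2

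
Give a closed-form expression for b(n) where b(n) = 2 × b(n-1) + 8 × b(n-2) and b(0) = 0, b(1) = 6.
Recurrence: b(n) = 2 × b(n-1) + 8 × b(n-2), initial: b(0) = 0, b(1) = 6.
Characteristic equation: r² - 2r - 8 = 0, which factors as (r - 4)(r + 2) = 0, so r = 4, -2. General solution b(n) = A·4ⁿ + B·(-2)ⁿ. From b(0) = 0: A + B = 0. From b(1) = 6: 4A - 2B = 6. Solving gives A = 1, B = -1.

b(n) = 4ⁿ - (-2)ⁿ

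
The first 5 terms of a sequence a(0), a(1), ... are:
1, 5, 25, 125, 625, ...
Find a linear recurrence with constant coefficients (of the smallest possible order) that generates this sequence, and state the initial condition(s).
Look for the lowest-order linear relation among consecutive terms.
Observation: each term is 5× the previous.
Check at n=2: 5·5 = 25. ✓

a(n) = 5 × a(n-1), a(0) = 1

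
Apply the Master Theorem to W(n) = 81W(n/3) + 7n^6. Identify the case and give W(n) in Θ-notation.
Master Theorem template: W(n) = a·W(n/b) + f(n).
Here: a=81, b=3, f(n)=7n^6
Compute log_b(a) = log_3(81) = 4.
f(n) = 7n^6 = Ω(n^(4+ε)) with ε = 2, and the regularity condition holds (a·f(n/b) = (a/b^6)·f(n) with a/b^6 = 3^-2 < 1). Case 3: W(n) = Θ(f(n)) = Θ(n^6).

Case 3: W(n) = Θ(n^6)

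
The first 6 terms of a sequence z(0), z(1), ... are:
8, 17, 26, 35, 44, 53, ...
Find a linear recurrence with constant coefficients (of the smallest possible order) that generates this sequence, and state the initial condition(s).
Look for the lowest-order linear relation among consecutive terms.
Observation: consecutive differences are constant (= 9).
Check at n=2: 1·17 + 9 = 26. ✓

z(n) = z(n-1) + 9, z(0) = 8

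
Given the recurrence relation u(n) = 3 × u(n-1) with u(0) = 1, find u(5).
Computing step by step:
u(0) = 1
u(1) = 3 × 1 = 3
u(2) = 3 × 3 = 9
u(3) = 3 × 9 = 27
u(4) = 3 × 27 = 81
u(5) = 3 × 81 = 243

243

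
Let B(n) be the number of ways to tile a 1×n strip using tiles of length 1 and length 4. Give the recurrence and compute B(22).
Condition on the last tile: it has length 1 (leaving a 1×(n-1) strip) or length 4 (leaving a 1×(n-4) strip), so B(n) = B(n-1) + B(n-4) (order-4 linear recurrence).
For 0 ≤ i < 4 only unit tiles fit, so B(i) = 1.
Iterating the recurrence: B(4) = 2, B(5) = 3, B(6) = 4, B(7) = 5, B(8) = 7, B(9) = 10, B(10) = 14, B(11) = 19, B(12) = 26, B(13) = 36, B(14) = 50, B(15) = 69, B(16) = 95, B(17) = 131, B(18) = 181, B(19) = 250, B(20) = 345, B(21) = 476, B(22) = 657.

B(n) = B(n-1) + B(n-4), with B(i) = 1 for 0 ≤ i < 4; B(22) = 657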